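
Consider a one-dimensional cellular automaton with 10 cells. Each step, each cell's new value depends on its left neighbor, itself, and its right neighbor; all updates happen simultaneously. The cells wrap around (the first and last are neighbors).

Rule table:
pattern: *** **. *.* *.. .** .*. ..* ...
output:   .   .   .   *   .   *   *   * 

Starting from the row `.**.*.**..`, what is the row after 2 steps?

.*******..

step 1: *...*...**
step 2: .*******..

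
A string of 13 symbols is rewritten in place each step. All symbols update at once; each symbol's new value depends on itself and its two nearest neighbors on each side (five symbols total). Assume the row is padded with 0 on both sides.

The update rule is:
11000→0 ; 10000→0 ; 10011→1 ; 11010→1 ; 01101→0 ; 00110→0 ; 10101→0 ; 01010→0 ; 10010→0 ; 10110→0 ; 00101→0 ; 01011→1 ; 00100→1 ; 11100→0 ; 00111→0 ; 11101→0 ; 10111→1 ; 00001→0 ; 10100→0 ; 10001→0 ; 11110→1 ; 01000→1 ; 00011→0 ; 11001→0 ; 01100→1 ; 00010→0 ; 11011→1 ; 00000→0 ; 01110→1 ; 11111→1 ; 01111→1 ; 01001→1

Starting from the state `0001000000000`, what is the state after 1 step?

0001100000000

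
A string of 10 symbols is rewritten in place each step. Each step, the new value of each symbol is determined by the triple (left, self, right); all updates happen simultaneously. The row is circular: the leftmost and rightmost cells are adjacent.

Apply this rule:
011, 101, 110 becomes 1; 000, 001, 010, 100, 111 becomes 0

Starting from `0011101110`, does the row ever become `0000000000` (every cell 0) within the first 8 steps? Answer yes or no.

0010111010
0001101100
0001111100
0001000100
0000000000
all cells are 0 at step 5

yes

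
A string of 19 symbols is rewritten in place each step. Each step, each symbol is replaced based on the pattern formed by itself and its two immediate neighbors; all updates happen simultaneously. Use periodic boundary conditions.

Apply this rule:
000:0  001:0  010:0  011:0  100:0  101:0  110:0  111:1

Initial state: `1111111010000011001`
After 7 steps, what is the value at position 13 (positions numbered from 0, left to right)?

step 1: 1111110000000000000
step 2: 0111100000000000000
step 3: 0011000000000000000
step 4: 0000000000000000000
step 5: 0000000000000000000  (fixed point — unchanged through step 7)
position 13 holds 0

0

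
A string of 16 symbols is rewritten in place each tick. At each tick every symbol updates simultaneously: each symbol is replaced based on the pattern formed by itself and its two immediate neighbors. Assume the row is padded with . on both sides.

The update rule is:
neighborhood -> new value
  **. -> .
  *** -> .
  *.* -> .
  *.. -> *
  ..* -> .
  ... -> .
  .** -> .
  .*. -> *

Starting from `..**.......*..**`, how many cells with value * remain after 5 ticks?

2

....*......**...
....**.......*..
......*......**.
......**.......*
........*......*
count of *: 2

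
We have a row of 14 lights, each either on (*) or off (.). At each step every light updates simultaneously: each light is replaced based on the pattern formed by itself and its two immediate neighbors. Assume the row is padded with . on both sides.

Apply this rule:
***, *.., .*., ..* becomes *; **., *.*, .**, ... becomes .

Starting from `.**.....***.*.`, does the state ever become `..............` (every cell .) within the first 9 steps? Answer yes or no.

no

*..*...*.*..**
*****.**.***..
.***......*.*.
*.*.*....**.**
*.*.**..*.....
*.*...****....
*.**.*.**.*...
*....*....**..
**..***..*..*.
step 9 is **..***..*..*., still not uniform .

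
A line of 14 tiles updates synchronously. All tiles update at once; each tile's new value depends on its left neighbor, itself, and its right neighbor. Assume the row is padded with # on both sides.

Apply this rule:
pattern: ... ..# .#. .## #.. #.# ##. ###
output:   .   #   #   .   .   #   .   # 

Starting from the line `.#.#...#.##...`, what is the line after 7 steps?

####...#######

####..###....#
###..#.#....#.
##..####...###
#..#.##...#.##
..###....###.#
.#.#....#.#.#.
####...#######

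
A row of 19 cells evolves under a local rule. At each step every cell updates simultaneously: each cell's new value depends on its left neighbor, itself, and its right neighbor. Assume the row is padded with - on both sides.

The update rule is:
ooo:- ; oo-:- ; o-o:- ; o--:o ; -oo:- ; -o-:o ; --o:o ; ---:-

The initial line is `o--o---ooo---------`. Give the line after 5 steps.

---o---o--o---o----

ooooo-o---o--------
------oo-ooo-------
-----o------o------
----ooo----ooo-----
---o---o--o---o----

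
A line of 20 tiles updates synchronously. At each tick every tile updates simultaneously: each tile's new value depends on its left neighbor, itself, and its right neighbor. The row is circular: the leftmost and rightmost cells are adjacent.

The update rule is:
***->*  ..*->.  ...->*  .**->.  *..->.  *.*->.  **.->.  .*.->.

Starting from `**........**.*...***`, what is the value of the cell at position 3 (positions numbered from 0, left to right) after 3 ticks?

.

tick 1: *..******......*..**
tick 2: ....****..****.....*
tick 3: .**..**....**..***..
position 3 holds .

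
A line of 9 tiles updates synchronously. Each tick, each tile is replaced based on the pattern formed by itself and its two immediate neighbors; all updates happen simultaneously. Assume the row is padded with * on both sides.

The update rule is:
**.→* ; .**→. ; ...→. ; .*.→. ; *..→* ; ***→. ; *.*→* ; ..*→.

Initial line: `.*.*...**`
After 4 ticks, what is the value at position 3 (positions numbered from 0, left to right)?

*.*.*....
**.*.*...
.**.*.*..
*.**.*.*.
position 3 holds *

*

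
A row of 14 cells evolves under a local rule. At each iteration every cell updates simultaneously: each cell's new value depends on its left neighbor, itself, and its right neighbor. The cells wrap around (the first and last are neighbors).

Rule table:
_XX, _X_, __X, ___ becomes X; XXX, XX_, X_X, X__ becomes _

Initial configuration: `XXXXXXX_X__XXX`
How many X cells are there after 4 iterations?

11

________X_XX__
XXXXXXXXX_X__X
__________X_XX
_XXXXXXXXXX_X_
count of X: 11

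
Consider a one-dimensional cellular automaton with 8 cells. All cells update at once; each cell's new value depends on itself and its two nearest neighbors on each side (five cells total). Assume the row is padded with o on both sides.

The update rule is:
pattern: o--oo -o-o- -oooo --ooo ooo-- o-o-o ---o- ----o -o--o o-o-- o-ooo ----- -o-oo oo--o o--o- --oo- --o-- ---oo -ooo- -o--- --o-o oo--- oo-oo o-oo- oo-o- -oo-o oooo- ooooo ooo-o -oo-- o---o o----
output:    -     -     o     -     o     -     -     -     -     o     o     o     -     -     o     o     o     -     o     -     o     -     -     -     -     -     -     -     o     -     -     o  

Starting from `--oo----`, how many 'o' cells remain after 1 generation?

2

--o--o--
count of o: 2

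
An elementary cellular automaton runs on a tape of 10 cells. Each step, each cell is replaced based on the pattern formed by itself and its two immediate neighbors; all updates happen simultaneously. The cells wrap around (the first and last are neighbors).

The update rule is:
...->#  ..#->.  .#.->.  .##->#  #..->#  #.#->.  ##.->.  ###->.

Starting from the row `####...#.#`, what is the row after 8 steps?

...##.#...

....##...#
###.#.##..
#.....#.#.
.####.....
.#...#####
..##.#....
#.#...####
...##.#...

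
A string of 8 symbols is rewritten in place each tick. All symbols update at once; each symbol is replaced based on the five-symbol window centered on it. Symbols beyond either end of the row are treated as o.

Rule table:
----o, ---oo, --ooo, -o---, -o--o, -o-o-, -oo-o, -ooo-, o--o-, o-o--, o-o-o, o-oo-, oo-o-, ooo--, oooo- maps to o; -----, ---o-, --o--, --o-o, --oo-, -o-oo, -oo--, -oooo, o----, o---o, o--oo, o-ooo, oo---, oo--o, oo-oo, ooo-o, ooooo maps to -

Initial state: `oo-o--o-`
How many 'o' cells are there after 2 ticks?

tick 1: o-oooo--
tick 2: ----oo--
count of o: 2

2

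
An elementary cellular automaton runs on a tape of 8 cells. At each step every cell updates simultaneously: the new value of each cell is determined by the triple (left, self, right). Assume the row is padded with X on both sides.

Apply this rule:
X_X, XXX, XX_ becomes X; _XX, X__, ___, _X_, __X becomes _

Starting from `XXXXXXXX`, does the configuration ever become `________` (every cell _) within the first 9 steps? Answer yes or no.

step 1: XXXXXXXX  (fixed point — unchanged through step 9)
step 9 is XXXXXXXX, still not uniform _

no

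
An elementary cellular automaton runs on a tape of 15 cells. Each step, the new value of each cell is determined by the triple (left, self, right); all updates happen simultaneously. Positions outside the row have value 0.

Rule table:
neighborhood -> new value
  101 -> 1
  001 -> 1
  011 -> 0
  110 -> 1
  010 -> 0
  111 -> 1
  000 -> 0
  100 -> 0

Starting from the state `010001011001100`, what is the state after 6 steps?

step 1: 100010101010100
step 2: 000101010101000
step 3: 001010101010000
step 4: 010101010100000
step 5: 101010101000000
step 6: 010101010000000

010101010000000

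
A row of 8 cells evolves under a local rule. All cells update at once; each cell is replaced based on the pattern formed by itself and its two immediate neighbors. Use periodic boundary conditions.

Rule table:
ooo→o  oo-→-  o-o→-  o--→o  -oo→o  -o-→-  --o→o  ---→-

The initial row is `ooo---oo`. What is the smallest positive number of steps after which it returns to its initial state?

8

step 1: oo-o-ooo
step 2: o----ooo
step 3: -o--oooo
step 4: --ooooo-
step 5: -ooooo-o
step 6: -oooo---
step 7: oooo-o--
step 8: ooo---oo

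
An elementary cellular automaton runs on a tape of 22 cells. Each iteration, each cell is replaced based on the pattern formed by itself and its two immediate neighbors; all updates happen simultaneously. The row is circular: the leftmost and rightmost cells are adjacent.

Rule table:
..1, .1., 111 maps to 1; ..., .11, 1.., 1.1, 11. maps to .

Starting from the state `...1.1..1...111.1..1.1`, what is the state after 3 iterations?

..11.1.11..1.1..1.11.1
.1...1....11.1.11....1
.1..11...1...1......11

.1..11...1...1......11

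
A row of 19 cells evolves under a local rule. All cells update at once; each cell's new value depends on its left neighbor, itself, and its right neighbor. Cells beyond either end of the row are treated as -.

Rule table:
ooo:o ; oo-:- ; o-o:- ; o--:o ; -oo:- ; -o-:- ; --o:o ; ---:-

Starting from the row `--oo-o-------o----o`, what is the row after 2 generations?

-o----o-----o-o--o-
o-o--o-o---o---oo-o

o-o--o-o---o---oo-o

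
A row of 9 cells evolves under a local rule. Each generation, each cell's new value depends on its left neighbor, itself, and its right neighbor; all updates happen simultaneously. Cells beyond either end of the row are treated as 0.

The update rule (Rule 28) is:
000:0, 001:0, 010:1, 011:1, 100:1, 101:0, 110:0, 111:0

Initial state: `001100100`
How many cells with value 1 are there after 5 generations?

001010110
001010101
001010101  (fixed point — unchanged through generation 5)
count of 1: 4

4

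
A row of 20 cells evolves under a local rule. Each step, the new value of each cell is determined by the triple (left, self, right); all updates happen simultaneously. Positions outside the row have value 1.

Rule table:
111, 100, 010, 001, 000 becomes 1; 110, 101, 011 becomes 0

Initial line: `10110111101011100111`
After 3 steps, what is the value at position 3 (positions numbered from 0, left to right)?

1

00000011001001011011
11111100111111000001
11111011011110111110
position 3 holds 1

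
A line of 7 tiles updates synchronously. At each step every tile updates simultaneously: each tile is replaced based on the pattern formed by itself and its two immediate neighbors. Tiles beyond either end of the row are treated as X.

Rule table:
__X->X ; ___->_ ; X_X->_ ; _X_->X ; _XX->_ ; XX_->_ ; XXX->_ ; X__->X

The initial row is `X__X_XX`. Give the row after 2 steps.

____X_X

step 1: _XXX___
step 2: ____X_X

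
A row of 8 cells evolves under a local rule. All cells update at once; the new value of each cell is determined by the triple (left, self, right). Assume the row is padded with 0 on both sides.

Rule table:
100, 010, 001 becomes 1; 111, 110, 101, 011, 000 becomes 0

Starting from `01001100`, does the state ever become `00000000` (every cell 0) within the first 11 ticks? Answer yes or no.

no

tick 1: 11110010
tick 2: 00001111
tick 3: 00010000
tick 4: 00111000
tick 5: 01000100
tick 6: 11101110
tick 7: 00000001
tick 8: 00000011
tick 9: 00000100
tick 10: 00001110
tick 11: 00010001
tick 11 is 00010001, still not uniform 0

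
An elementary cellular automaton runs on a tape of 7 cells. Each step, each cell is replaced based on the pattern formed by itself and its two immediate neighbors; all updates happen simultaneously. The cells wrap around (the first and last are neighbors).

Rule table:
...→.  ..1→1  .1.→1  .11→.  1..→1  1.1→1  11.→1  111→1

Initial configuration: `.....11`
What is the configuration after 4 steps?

1...1.1
11.111.
.11.111
1.11.11

1.11.11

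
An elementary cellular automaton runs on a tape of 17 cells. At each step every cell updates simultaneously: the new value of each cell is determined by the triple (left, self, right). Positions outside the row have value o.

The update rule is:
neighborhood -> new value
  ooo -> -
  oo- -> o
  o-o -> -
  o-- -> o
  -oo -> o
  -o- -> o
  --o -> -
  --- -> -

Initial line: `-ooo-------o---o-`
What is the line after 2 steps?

-o-ooo-----ooo-o-

-o-oo------oo--o-
-o-ooo-----ooo-o-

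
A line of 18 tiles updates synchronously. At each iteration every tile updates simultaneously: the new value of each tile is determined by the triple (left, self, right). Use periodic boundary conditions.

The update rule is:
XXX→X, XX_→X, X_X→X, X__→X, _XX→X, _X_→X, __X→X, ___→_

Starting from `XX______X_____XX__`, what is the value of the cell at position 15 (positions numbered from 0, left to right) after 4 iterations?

X

XXX____XXX___XXXXX
XXXX__XXXXX_XXXXXX
XXXXXXXXXXXXXXXXXX
XXXXXXXXXXXXXXXXXX
position 15 holds X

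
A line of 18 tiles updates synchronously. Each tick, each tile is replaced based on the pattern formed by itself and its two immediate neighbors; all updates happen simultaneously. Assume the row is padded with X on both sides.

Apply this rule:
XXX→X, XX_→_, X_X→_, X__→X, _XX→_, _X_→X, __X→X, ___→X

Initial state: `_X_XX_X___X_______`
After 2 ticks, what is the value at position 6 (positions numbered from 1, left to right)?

X

tick 1: _X____XXXXXXXXXXXX
tick 2: _XXXXX_XXXXXXXXXXX
position 6 holds X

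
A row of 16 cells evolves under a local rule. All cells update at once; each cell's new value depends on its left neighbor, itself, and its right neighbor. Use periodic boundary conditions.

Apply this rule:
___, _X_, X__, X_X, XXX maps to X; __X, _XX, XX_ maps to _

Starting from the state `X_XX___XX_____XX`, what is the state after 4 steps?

_X__XX___XXXX__X
XXX___XX__XX_X_X
XX_XX___X___XXX_
__X__XX_XXX__X_X

__X__XX_XXX__X_X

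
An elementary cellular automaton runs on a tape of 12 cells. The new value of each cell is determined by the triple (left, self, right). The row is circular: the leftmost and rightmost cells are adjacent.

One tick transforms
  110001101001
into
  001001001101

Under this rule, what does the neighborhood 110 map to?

0

At position 1 the neighborhood is 110; the next row has 0 there.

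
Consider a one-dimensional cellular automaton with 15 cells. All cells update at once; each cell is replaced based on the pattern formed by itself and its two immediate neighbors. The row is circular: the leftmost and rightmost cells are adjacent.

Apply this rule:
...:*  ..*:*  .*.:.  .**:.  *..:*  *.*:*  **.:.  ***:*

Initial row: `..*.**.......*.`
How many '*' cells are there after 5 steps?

step 1: **.*..*******.*
step 2: *.*.**.*****.*.
step 3: .*.*..*.***.*.*
step 4: *.*.**.*.*.*.*.
step 5: .*.*..*.*.*.*.*
count of *: 7

7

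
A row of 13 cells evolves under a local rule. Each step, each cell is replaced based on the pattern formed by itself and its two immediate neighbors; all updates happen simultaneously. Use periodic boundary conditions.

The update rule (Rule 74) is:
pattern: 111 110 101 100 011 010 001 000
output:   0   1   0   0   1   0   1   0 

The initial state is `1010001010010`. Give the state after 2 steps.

0000100001000

0000010000100
0000100001000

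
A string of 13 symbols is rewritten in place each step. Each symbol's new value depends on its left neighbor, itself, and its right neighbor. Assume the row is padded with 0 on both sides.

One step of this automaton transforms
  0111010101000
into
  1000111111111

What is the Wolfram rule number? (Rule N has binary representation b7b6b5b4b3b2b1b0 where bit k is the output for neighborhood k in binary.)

55

position 2: 111 → 0  (bit 7 = 0)
position 3: 110 → 0  (bit 6 = 0)
position 4: 101 → 1  (bit 5 = 1)
position 10: 100 → 1  (bit 4 = 1)
position 1: 011 → 0  (bit 3 = 0)
position 5: 010 → 1  (bit 2 = 1)
position 0: 001 → 1  (bit 1 = 1)
position 11: 000 → 1  (bit 0 = 1)
bits b7..b0 = 00110111 = 55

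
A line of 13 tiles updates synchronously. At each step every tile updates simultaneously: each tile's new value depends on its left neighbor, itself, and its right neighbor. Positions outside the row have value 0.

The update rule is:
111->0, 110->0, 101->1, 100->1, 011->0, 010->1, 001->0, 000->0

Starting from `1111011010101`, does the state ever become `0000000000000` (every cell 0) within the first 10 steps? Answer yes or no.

0000100111111
0000110000000
0000001000000
0000001100000
0000000010000
0000000011000
0000000000100
0000000000110
0000000000001
0000000000001
step 10 is 0000000000001, still not uniform 0

no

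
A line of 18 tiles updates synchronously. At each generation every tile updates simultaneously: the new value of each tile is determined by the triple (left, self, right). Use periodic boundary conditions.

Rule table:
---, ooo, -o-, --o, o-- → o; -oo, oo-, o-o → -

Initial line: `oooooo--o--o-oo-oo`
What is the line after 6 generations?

--ooooooo--ooooooo

generation 1: ooooo-oooooo-----o
generation 2: oooo---oooo-ooooo-
generation 3: -oo-ooo-oo---ooo--
generation 4: o----o----ooo-o-oo
generation 5: -ooooooooo-o--o--o
generation 6: --ooooooo--ooooooo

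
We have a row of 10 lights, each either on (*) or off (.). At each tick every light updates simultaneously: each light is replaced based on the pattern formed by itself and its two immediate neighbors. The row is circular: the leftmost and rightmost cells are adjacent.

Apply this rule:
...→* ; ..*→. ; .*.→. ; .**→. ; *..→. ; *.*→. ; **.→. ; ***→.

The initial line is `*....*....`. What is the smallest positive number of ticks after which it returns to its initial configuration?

..**...**.
*....*....

2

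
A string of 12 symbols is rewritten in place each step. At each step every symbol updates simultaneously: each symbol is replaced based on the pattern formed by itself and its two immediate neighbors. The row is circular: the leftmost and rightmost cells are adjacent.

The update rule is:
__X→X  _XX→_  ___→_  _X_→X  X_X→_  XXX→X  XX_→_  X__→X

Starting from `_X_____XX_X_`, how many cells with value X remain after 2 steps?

8

XXX___X___XX
XX_X_XXX_X_X
count of X: 8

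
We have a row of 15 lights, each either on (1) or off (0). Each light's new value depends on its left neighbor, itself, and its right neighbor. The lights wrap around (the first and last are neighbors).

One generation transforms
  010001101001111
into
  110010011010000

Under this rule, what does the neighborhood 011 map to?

At position 5 the neighborhood is 011; the next row has 0 there.

0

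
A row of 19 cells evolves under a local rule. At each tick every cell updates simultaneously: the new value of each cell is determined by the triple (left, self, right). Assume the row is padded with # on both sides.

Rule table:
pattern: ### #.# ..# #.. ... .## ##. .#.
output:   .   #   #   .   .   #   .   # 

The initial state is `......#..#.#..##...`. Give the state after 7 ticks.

tick 1: .....##.####.##...#
tick 2: ....##.##...##...##
tick 3: ...##.##...##...##.
tick 4: ..##.##...##...##.#
tick 5: .##.##...##...##.##
tick 6: ##.##...##...##.##.
tick 7: ..##...##...##.##.#

..##...##...##.##.#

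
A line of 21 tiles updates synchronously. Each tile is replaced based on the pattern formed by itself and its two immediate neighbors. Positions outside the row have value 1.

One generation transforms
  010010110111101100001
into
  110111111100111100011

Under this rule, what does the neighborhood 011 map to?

At position 6 the neighborhood is 011; the next row has 1 there.

1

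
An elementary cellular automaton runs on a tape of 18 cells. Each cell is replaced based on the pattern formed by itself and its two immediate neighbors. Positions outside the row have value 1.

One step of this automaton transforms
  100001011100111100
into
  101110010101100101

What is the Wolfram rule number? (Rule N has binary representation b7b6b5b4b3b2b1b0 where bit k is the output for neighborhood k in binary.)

position 8: 111 → 0  (bit 7 = 0)
position 0: 110 → 1  (bit 6 = 1)
position 6: 101 → 0  (bit 5 = 0)
position 1: 100 → 0  (bit 4 = 0)
position 7: 011 → 1  (bit 3 = 1)
position 5: 010 → 0  (bit 2 = 0)
position 4: 001 → 1  (bit 1 = 1)
position 2: 000 → 1  (bit 0 = 1)
bits b7..b0 = 01001011 = 75

75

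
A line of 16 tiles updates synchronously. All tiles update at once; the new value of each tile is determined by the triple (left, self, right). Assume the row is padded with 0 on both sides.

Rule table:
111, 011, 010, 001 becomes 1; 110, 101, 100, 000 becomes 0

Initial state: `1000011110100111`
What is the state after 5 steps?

1011001100110000

1000111100101110
1001111001101100
1011110011001000
1011100110011000
1011001100110000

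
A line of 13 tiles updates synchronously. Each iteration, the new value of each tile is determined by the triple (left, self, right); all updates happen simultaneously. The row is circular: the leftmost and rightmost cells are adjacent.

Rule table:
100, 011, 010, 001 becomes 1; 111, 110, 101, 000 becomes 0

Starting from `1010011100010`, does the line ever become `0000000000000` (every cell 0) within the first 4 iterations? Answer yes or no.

iteration 1: 1011110010110
iteration 2: 1010001110100
iteration 3: 1011011000111
iteration 4: 0010010101100
iteration 4 is 0010010101100, still not uniform 0

no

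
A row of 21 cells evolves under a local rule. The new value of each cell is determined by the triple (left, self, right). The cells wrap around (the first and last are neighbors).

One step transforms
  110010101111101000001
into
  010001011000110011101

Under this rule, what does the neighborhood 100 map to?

At position 2 the neighborhood is 100; the next row has 0 there.

0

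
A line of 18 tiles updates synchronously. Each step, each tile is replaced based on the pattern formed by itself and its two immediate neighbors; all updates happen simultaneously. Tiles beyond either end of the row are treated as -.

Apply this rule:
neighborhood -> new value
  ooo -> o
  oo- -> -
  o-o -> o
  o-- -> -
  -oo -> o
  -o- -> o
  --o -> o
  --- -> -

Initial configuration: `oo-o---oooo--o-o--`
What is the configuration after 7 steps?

oooo--oooo--------

o-oo--oooo--oooo--
ooo--oooo--oooo---
oo--oooo--oooo----
o--oooo--oooo-----
o-oooo--oooo------
ooooo--oooo-------
oooo--oooo--------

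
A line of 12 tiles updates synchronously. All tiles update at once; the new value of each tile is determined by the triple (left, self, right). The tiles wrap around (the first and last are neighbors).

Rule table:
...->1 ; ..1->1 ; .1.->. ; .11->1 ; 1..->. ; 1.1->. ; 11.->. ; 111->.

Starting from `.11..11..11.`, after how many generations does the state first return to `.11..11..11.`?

4

11..11..11..
1..11..11..1
..11..11..11
.11..11..11.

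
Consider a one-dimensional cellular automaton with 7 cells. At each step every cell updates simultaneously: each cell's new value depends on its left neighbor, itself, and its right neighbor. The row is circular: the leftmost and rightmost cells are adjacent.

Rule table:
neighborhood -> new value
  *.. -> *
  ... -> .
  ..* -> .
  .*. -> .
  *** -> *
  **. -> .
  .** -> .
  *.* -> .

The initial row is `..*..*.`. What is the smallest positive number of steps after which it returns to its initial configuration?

...*..*
*...*..
.*...*.
..*...*
*..*...
.*..*..
..*..*.

7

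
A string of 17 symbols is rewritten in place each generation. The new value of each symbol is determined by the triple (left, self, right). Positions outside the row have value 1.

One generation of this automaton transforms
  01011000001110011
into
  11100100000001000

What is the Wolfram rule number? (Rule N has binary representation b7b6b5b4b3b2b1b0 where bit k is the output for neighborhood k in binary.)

52

position 11: 111 → 0  (bit 7 = 0)
position 4: 110 → 0  (bit 6 = 0)
position 0: 101 → 1  (bit 5 = 1)
position 5: 100 → 1  (bit 4 = 1)
position 3: 011 → 0  (bit 3 = 0)
position 1: 010 → 1  (bit 2 = 1)
position 9: 001 → 0  (bit 1 = 0)
position 6: 000 → 0  (bit 0 = 0)
bits b7..b0 = 00110100 = 52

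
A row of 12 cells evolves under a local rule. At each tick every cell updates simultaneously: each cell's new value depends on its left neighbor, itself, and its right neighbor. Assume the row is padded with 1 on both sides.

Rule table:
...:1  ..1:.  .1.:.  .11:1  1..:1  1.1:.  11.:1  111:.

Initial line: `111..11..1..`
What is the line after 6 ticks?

1..1..1..11.

..11.111..1.
1.11.1.11...
1.11...1111.
1.1111.1..1.
1.1..1..1...
1..1..1..11.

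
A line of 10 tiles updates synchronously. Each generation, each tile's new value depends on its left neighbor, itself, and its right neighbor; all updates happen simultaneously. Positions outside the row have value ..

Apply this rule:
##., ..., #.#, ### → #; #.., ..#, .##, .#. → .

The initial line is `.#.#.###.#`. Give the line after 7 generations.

#..#..####

..#.#.###.
#..#.#.##.
....#.#.#.
###..#.#..
.##...#..#
..#.#.....
#..#..####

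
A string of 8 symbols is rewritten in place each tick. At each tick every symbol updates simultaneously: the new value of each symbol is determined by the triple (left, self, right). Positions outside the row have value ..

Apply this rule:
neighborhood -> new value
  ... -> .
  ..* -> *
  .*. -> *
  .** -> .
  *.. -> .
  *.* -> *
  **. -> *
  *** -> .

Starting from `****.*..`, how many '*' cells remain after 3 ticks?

tick 1: ...***..
tick 2: ..*..*..
tick 3: .**.**..
count of *: 4

4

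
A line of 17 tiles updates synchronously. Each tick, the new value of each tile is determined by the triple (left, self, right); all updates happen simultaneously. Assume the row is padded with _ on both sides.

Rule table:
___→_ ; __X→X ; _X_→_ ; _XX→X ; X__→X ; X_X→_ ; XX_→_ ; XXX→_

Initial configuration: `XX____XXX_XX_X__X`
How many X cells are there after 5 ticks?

X_X__XX___X___XX_
___XXX_X_X_X_XX_X
__XX_________X___
_XX_X_______X_X__
XX___X_____X___X_
count of X: 5

5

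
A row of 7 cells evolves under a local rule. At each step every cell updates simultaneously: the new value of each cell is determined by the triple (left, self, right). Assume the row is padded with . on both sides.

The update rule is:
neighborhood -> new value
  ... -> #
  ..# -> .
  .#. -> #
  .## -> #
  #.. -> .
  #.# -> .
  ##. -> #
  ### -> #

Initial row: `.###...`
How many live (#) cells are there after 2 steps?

5

.###.##
.###.##
count of #: 5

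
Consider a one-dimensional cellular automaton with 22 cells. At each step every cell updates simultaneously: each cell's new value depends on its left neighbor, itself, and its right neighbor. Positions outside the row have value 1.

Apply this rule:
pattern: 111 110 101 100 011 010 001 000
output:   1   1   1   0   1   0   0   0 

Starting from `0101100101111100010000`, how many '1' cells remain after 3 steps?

step 1: 1011100011111100000000
step 2: 1111100011111100000000
step 3: 1111100011111100000000
count of 1: 11

11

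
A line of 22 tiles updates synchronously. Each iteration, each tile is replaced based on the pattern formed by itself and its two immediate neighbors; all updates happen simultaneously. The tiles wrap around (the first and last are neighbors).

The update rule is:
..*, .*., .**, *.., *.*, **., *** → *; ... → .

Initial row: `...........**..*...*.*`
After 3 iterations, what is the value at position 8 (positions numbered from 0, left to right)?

iteration 1: *.........*******.****
iteration 2: **.......*************
iteration 3: ***.....**************
position 8 holds *

*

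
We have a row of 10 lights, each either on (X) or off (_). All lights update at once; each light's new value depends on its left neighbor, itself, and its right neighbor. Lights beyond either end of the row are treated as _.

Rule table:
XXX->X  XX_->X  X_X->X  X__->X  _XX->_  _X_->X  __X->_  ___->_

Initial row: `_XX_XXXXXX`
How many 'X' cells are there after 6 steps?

__XX_XXXXX
___XX_XXXX
____XX_XXX
_____XX_XX
______XX_X
_______XXX
count of X: 3

3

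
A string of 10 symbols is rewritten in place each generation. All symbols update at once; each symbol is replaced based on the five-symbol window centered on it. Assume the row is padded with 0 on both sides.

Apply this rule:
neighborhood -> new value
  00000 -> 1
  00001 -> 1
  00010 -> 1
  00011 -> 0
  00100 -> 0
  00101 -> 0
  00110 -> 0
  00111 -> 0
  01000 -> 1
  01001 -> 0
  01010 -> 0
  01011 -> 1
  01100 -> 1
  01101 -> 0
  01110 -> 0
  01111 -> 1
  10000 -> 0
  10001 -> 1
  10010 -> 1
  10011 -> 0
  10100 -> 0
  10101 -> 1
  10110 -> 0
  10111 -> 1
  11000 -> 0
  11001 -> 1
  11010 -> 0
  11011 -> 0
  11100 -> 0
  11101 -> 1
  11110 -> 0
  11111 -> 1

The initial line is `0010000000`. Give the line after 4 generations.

1101011111
0001111100
1100110000
0110010011

0110010011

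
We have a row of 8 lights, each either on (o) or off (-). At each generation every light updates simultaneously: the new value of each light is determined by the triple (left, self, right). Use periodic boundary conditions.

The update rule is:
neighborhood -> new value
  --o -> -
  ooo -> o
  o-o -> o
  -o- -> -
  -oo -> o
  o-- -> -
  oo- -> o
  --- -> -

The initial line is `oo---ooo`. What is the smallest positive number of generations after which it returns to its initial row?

oo---ooo

1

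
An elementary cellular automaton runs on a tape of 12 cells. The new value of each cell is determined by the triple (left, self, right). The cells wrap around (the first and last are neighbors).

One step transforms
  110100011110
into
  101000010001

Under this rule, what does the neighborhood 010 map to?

At position 3 the neighborhood is 010; the next row has 0 there.

0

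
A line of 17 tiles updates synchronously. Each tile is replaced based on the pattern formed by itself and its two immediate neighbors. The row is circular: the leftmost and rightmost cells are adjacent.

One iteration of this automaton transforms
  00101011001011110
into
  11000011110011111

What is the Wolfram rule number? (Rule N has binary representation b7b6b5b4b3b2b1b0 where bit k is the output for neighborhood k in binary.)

position 13: 111 → 1  (bit 7 = 1)
position 7: 110 → 1  (bit 6 = 1)
position 3: 101 → 0  (bit 5 = 0)
position 8: 100 → 1  (bit 4 = 1)
position 6: 011 → 1  (bit 3 = 1)
position 2: 010 → 0  (bit 2 = 0)
position 1: 001 → 1  (bit 1 = 1)
position 0: 000 → 1  (bit 0 = 1)
bits b7..b0 = 11011011 = 219

219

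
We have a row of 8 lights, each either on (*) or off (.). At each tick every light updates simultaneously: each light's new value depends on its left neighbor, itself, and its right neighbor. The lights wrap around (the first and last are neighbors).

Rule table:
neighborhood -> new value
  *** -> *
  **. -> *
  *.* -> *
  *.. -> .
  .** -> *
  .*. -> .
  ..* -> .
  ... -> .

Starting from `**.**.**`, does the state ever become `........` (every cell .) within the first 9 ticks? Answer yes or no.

no

tick 1: ********
tick 2: ********  (fixed point — unchanged through tick 9)
tick 9 is ********, still not uniform .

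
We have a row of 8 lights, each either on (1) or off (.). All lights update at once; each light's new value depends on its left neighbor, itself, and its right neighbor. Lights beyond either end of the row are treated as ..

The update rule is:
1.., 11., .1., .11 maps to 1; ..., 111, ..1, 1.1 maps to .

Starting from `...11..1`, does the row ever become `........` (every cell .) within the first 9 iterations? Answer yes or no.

no

...111.1
...1.1.1
...1.1.1  (fixed point — unchanged through iteration 9)
iteration 9 is ...1.1.1, still not uniform .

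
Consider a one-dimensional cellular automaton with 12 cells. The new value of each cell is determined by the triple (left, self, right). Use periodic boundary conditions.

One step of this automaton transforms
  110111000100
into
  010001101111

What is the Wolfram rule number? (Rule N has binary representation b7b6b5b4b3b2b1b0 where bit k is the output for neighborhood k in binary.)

position 4: 111 → 0  (bit 7 = 0)
position 1: 110 → 1  (bit 6 = 1)
position 2: 101 → 0  (bit 5 = 0)
position 6: 100 → 1  (bit 4 = 1)
position 0: 011 → 0  (bit 3 = 0)
position 9: 010 → 1  (bit 2 = 1)
position 8: 001 → 1  (bit 1 = 1)
position 7: 000 → 0  (bit 0 = 0)
bits b7..b0 = 01010110 = 86

86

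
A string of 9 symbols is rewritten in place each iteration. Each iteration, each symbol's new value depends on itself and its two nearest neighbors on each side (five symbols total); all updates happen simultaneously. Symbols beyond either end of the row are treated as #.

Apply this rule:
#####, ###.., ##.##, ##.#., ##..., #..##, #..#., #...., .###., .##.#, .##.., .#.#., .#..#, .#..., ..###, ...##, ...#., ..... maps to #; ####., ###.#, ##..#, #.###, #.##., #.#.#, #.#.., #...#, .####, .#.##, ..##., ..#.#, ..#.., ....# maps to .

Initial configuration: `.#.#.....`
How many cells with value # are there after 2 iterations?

#.#.###.#
.#...#.#.
count of #: 3

3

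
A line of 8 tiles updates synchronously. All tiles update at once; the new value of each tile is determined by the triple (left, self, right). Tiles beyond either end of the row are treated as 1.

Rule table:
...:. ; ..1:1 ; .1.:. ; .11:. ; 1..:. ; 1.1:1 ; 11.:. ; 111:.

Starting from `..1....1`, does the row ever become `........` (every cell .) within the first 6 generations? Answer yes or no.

generation 1: .1....1.
generation 2: 1....1.1
generation 3: ....1.1.
generation 4: ...1.1.1
generation 5: ..1.1.1.
generation 6: .1.1.1.1
generation 6 is .1.1.1.1, still not uniform .

no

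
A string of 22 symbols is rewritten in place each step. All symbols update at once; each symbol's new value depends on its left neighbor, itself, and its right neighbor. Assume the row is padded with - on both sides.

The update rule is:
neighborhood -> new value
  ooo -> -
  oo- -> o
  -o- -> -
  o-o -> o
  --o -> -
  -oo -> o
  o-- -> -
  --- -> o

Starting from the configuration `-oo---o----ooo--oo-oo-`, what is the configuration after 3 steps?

step 1: -oo-o---oo-o-o--ooooo-
step 2: -ooo--o-ooo-o---o---o-
step 3: -o-o---oo-oo--o---o---

-o-o---oo-oo--o---o---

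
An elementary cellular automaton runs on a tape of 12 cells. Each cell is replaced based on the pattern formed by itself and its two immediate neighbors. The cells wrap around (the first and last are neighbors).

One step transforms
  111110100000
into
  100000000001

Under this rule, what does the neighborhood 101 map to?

At position 5 the neighborhood is 101; the next row has 0 there.

0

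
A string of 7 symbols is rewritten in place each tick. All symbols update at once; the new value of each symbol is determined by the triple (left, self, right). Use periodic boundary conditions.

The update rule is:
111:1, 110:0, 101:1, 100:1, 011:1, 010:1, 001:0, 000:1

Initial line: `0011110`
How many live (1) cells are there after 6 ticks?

5

1011101
0111011
1110110
1101101
1011011
0110111
count of 1: 5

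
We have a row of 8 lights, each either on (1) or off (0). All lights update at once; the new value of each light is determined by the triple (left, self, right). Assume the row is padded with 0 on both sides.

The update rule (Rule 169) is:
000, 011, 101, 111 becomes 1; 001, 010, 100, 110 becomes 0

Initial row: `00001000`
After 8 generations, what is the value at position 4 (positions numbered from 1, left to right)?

1

11100011
11001010
10000100
00110001
10100100
01000001
00011100
11011001
position 4 holds 1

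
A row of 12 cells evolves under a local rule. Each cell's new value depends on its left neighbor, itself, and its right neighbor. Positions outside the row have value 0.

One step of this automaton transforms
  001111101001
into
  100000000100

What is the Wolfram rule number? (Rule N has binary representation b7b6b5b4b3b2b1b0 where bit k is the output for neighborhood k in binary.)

17

position 3: 111 → 0  (bit 7 = 0)
position 6: 110 → 0  (bit 6 = 0)
position 7: 101 → 0  (bit 5 = 0)
position 9: 100 → 1  (bit 4 = 1)
position 2: 011 → 0  (bit 3 = 0)
position 8: 010 → 0  (bit 2 = 0)
position 1: 001 → 0  (bit 1 = 0)
position 0: 000 → 1  (bit 0 = 1)
bits b7..b0 = 00010001 = 17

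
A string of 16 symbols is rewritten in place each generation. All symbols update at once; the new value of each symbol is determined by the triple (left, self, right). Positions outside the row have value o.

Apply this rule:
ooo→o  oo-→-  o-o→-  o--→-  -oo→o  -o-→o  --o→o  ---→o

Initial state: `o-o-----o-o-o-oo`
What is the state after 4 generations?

generation 1: --o-ooooo-o-o-oo
generation 2: -oo-oooo--o-o-oo
generation 3: -o--ooo--oo-o-oo
generation 4: -o-ooo--oo--o-oo

-o-ooo--oo--o-oo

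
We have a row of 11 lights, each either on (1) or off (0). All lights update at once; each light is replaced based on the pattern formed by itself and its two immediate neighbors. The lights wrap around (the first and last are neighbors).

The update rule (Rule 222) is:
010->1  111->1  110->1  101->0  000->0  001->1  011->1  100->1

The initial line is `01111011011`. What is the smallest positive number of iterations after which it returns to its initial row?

1

01111011011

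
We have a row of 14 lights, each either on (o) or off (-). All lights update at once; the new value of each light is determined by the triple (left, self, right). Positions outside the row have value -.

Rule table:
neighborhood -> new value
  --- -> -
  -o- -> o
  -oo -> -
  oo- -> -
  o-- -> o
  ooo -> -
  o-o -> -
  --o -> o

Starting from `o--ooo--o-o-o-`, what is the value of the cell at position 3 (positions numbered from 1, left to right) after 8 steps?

-

step 1: ooo---ooo-o-oo
step 2: ---o-o----o---
step 3: --oo-oo--ooo--
step 4: -o-----oo---o-
step 5: ooo---o--o-ooo
step 6: ---o-ooooo----
step 7: --oo------o---
step 8: -o--o----ooo--
position 3 holds -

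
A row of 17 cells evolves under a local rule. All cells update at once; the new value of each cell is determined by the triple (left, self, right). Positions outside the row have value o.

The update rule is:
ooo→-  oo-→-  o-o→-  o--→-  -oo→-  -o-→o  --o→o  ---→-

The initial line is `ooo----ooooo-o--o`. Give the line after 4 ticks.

---oo-----oo--oo-

------o------o-o-
-----oo-----oo-o-
----o------o---o-
---oo-----oo--oo-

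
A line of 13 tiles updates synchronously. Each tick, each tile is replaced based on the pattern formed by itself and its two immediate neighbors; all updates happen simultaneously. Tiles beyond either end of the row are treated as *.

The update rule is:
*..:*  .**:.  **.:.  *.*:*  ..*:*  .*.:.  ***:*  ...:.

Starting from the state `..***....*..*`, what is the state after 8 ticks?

tick 1: **.*.*..*.**.
tick 2: *.*.*.**.*..*
tick 3: .*.*.*..*.**.
tick 4: *.*.*.**.*..*  (repeats tick 2; period 2)
tick 8: *.*.*.**.*..*

*.*.*.**.*..*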